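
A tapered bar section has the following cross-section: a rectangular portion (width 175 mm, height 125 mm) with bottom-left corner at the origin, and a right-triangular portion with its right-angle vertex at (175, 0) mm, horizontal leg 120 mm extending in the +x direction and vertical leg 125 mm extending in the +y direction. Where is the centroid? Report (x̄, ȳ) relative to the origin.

x̄ = 120.05 mm, ȳ = 57.18 mm

rectangular portion: A = 175 × 125 = 21875.00, centroid at (87.50, 62.50).
triangular portion: A = ½·120·125 = 7500.00, centroid at (215.00, 41.67).
ΣA = 29375.00 mm²
ΣAx̄ = (21875.00)(87.50) + (7500.00)(215.00) = 3526562.50 mm³
ΣAȳ = (21875.00)(62.50) + (7500.00)(41.67) = 1679687.50 mm³
x̄ = 3526562.50 / 29375.00 = 120.05 mm
ȳ = 1679687.50 / 29375.00 = 57.18 mm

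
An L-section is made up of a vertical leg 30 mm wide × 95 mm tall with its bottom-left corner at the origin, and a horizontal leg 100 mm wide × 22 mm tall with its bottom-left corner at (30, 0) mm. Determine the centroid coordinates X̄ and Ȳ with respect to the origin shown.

X̄ = 43.32 mm, Ȳ = 31.60 mm

Part | A | x̄ᵢ | ȳᵢ | A·x̄ᵢ | A·ȳᵢ
vertical leg | 2850.00 | 15.00 | 47.50 | 42750.00 | 135375.00
horizontal leg | 2200.00 | 80.00 | 11.00 | 176000.00 | 24200.00
Σ | 5050.00 |  |  | 218750.00 | 159575.00
X̄ = 218750.00 / 5050.00 = 43.32 mm
Ȳ = 159575.00 / 5050.00 = 31.60 mm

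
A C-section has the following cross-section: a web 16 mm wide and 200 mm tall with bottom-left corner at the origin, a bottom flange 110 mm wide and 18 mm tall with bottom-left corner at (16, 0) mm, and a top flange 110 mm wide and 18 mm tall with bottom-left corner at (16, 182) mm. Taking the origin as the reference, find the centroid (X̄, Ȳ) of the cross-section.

Part | A | x̄ᵢ | ȳᵢ | A·x̄ᵢ | A·ȳᵢ
web | 3200.00 | 8.00 | 100.00 | 25600.00 | 320000.00
bottom flange | 1980.00 | 71.00 | 9.00 | 140580.00 | 17820.00
top flange | 1980.00 | 71.00 | 191.00 | 140580.00 | 378180.00
Σ | 7160.00 |  |  | 306760.00 | 716000.00
X̄ = 306760.00 / 7160.00 = 42.84 mm
Ȳ = 716000.00 / 7160.00 = 100.00 mm

X̄ = 42.84 mm, Ȳ = 100.00 mm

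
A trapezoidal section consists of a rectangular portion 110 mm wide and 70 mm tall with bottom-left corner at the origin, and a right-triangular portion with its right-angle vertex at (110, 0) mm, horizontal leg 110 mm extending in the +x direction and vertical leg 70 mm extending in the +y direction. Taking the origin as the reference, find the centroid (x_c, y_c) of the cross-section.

rectangular portion: A = 110 × 70 = 7700.00, centroid at (55.00, 35.00).
triangular portion: A = ½·110·70 = 3850.00, centroid at (146.67, 23.33).
ΣA = 11550.00 mm²
ΣAx_c = (7700.00)(55.00) + (3850.00)(146.67) = 988166.67 mm³
ΣAy_c = (7700.00)(35.00) + (3850.00)(23.33) = 359333.33 mm³
x_c = 988166.67 / 11550.00 = 85.56 mm
y_c = 359333.33 / 11550.00 = 31.11 mm

x_c = 85.56 mm, y_c = 31.11 mm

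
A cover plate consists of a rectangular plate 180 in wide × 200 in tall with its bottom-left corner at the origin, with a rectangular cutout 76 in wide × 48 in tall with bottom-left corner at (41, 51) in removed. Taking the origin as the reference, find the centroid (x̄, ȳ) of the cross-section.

x̄ = 91.24 in, ȳ = 102.82 in

plate: A = 180 × 200 = 36000.00, centroid at (90.00, 100.00).
hole: A = −(76 × 48) = -3648.00, centroid at (79.00, 75.00).
ΣA = 32352.00 in²
ΣAx̄ = (36000.00)(90.00) + (-3648.00)(79.00) = 2951808.00 in³
ΣAȳ = (36000.00)(100.00) + (-3648.00)(75.00) = 3326400.00 in³
x̄ = 2951808.00 / 32352.00 = 91.24 in
ȳ = 3326400.00 / 32352.00 = 102.82 in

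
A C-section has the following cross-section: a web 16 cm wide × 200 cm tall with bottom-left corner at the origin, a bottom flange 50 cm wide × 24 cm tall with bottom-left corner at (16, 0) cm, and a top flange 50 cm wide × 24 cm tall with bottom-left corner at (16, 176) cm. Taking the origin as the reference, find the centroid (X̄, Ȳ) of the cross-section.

web: A = 16 × 200 = 3200.00, centroid at (8.00, 100.00).
bottom flange: A = 50 × 24 = 1200.00, centroid at (41.00, 12.00).
top flange: A = 50 × 24 = 1200.00, centroid at (41.00, 188.00).
ΣA = 5600.00 cm², ΣAX̄ = 124000.00 cm³, ΣAȲ = 560000.00 cm³.
X̄ = 124000.00/5600.00 = 22.14 cm; Ȳ = 560000.00/5600.00 = 100.00 cm.

X̄ = 22.14 cm, Ȳ = 100.00 cm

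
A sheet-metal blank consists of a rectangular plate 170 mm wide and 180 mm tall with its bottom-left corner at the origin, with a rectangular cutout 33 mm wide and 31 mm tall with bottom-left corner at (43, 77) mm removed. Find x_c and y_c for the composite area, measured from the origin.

x_c = 85.88 mm, y_c = 89.91 mm

plate: A = 170 × 180 = 30600.00, centroid at (85.00, 90.00).
hole: A = −(33 × 31) = -1023.00, centroid at (59.50, 92.50).
ΣA = 29577.00 mm², ΣAx_c = 2540131.50 mm³, ΣAy_c = 2659372.50 mm³.
x_c = 2540131.50/29577.00 = 85.88 mm; y_c = 2659372.50/29577.00 = 89.91 mm.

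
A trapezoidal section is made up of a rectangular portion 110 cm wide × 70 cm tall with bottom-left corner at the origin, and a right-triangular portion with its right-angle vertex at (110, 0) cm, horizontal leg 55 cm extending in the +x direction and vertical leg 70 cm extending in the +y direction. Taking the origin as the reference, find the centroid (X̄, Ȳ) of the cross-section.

rectangular portion: A = 110 × 70 = 7700.00, centroid at (55.00, 35.00).
triangular portion: A = ½·55·70 = 1925.00, centroid at (128.33, 23.33).
ΣA = 9625.00 cm², ΣAX̄ = 670541.67 cm³, ΣAȲ = 314416.67 cm³.
X̄ = 670541.67/9625.00 = 69.67 cm; Ȳ = 314416.67/9625.00 = 32.67 cm.

X̄ = 69.67 cm, Ȳ = 32.67 cm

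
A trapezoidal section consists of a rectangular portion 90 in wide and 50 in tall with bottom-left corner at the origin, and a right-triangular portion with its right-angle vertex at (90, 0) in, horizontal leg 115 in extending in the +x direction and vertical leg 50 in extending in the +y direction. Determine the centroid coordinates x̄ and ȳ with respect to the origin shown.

x̄ = 77.49 in, ȳ = 21.75 in

Part | A | x̄ᵢ | ȳᵢ | A·x̄ᵢ | A·ȳᵢ
rectangular portion | 4500.00 | 45.00 | 25.00 | 202500.00 | 112500.00
triangular portion | 2875.00 | 128.33 | 16.67 | 368958.33 | 47916.67
Σ | 7375.00 |  |  | 571458.33 | 160416.67
x̄ = 571458.33 / 7375.00 = 77.49 in
ȳ = 160416.67 / 7375.00 = 21.75 in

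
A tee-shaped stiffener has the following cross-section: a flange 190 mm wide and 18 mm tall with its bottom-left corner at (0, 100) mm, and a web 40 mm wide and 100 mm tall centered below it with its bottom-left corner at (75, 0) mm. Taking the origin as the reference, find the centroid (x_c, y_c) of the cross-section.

Part | A | x̄ᵢ | ȳᵢ | A·x̄ᵢ | A·ȳᵢ
web | 4000.00 | 95.00 | 50.00 | 380000.00 | 200000.00
flange | 3420.00 | 95.00 | 109.00 | 324900.00 | 372780.00
Σ | 7420.00 |  |  | 704900.00 | 572780.00
x_c = 704900.00 / 7420.00 = 95.00 mm
y_c = 572780.00 / 7420.00 = 77.19 mm

x_c = 95.00 mm, y_c = 77.19 mm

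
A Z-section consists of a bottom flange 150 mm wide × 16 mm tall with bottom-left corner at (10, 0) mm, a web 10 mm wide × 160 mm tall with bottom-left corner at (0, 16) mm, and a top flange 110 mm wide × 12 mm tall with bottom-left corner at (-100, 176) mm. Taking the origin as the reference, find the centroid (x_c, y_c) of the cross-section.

bottom flange: A = 150 × 16 = 2400.00, centroid at (85.00, 8.00).
web: A = 10 × 160 = 1600.00, centroid at (5.00, 96.00).
top flange: A = 110 × 12 = 1320.00, centroid at (-45.00, 182.00).
ΣA = 5320.00 mm², ΣAx_c = 152600.00 mm³, ΣAy_c = 413040.00 mm³.
x_c = 152600.00/5320.00 = 28.68 mm; y_c = 413040.00/5320.00 = 77.64 mm.

x_c = 28.68 mm, y_c = 77.64 mm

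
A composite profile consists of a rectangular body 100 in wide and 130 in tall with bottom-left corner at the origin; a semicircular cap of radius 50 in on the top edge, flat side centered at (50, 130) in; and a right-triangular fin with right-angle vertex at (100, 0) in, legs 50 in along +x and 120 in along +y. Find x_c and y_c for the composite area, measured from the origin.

x_c = 60.04 in, y_c = 78.23 in

rectangular body: A = 100 × 130 = 13000.00, centroid at (50.00, 65.00).
semicircular top: A = ½π·50² = 3926.99, centroid at (50.00, 151.22).
triangular fin: A = ½·50·120 = 3000.00, centroid at (116.67, 40.00).
ΣA = 19926.99 in², ΣAx_c = 1196349.54 in³, ΣAy_c = 1558842.14 in³.
x_c = 1196349.54/19926.99 = 60.04 in; y_c = 1558842.14/19926.99 = 78.23 in.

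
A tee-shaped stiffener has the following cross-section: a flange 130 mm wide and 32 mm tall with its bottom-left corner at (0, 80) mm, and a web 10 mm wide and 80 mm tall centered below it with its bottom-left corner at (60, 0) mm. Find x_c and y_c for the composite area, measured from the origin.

x_c = 65.00 mm, y_c = 86.97 mm

web: A = 10 × 80 = 800.00, centroid at (65.00, 40.00).
flange: A = 130 × 32 = 4160.00, centroid at (65.00, 96.00).
ΣA = 4960.00 mm², ΣAx_c = 322400.00 mm³, ΣAy_c = 431360.00 mm³.
x_c = 322400.00/4960.00 = 65.00 mm; y_c = 431360.00/4960.00 = 86.97 mm.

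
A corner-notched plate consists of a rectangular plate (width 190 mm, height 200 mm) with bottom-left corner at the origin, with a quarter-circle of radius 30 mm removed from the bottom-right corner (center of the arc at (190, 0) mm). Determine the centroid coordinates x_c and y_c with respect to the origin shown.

Part | A | x̄ᵢ | ȳᵢ | A·x̄ᵢ | A·ȳᵢ
plate | 38000.00 | 95.00 | 100.00 | 3610000.00 | 3800000.00
removed quarter-circle | -706.86 | 177.27 | 12.73 | -125303.09 | -9000.00
Σ | 37293.14 |  |  | 3484696.91 | 3791000.00
x_c = 3484696.91 / 37293.14 = 93.44 mm
y_c = 3791000.00 / 37293.14 = 101.65 mm

x_c = 93.44 mm, y_c = 101.65 mm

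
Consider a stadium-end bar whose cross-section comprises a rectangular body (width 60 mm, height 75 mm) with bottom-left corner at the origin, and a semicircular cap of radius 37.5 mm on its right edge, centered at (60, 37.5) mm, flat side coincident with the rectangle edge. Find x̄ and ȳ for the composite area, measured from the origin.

Part | A | x̄ᵢ | ȳᵢ | A·x̄ᵢ | A·ȳᵢ
rectangular body | 4500.00 | 30.00 | 37.50 | 135000.00 | 168750.00
semicircular end | 2208.93 | 75.92 | 37.50 | 167692.19 | 82834.96
Σ | 6708.93 |  |  | 302692.19 | 251584.96
x̄ = 302692.19 / 6708.93 = 45.12 mm
ȳ = 251584.96 / 6708.93 = 37.50 mm

x̄ = 45.12 mm, ȳ = 37.50 mm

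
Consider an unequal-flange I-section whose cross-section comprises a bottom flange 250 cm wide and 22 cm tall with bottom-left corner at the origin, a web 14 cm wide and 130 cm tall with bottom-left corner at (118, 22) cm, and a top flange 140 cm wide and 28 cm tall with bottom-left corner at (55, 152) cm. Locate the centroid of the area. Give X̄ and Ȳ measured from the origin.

X̄ = 125.00 cm, Ȳ = 77.36 cm

bottom flange: A = 250 × 22 = 5500.00, centroid at (125.00, 11.00).
web: A = 14 × 130 = 1820.00, centroid at (125.00, 87.00).
top flange: A = 140 × 28 = 3920.00, centroid at (125.00, 166.00).
ΣA = 11240.00 cm²
ΣAX̄ = (5500.00)(125.00) + (1820.00)(125.00) + (3920.00)(125.00) = 1405000.00 cm³
ΣAȲ = (5500.00)(11.00) + (1820.00)(87.00) + (3920.00)(166.00) = 869560.00 cm³
X̄ = 1405000.00 / 11240.00 = 125.00 cm
Ȳ = 869560.00 / 11240.00 = 77.36 cm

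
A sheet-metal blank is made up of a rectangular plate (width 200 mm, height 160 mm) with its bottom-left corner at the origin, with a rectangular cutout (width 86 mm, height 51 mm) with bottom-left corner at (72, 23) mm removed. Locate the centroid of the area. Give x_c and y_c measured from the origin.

x_c = 97.62 mm, y_c = 85.00 mm

Part | A | x̄ᵢ | ȳᵢ | A·x̄ᵢ | A·ȳᵢ
plate | 32000.00 | 100.00 | 80.00 | 3200000.00 | 2560000.00
hole | -4386.00 | 115.00 | 48.50 | -504390.00 | -212721.00
Σ | 27614.00 |  |  | 2695610.00 | 2347279.00
x_c = 2695610.00 / 27614.00 = 97.62 mm
y_c = 2347279.00 / 27614.00 = 85.00 mm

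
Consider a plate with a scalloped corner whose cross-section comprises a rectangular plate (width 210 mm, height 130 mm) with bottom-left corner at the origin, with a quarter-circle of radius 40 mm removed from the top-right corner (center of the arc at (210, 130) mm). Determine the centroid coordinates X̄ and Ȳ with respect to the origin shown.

plate: A = 210 × 130 = 27300.00, centroid at (105.00, 65.00).
removed quarter-circle: A = −¼π·40² = -1256.64, centroid at (193.02, 113.02).
ΣA = 26043.36 mm²
ΣAX̄ = (27300.00)(105.00) + (-1256.64)(193.02) = 2623939.55 mm³
ΣAȲ = (27300.00)(65.00) + (-1256.64)(113.02) = 1632470.52 mm³
X̄ = 2623939.55 / 26043.36 = 100.75 mm
Ȳ = 1632470.52 / 26043.36 = 62.68 mm

X̄ = 100.75 mm, Ȳ = 62.68 mm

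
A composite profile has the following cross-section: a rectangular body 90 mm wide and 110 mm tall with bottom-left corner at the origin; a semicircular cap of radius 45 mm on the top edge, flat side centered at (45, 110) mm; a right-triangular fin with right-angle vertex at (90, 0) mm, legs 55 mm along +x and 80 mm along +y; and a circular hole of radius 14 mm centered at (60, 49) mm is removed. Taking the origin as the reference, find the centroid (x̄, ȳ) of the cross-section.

x̄ = 53.87 mm, ȳ = 67.07 mm

rectangular body: A = 90 × 110 = 9900.00, centroid at (45.00, 55.00).
semicircular top: A = ½π·45² = 3180.86, centroid at (45.00, 129.10).
triangular fin: A = ½·55·80 = 2200.00, centroid at (108.33, 26.67).
hole: A = −π·14² = -615.75, centroid at (60.00, 49.00).
ΣA = 14665.11 mm², ΣAx̄ = 790027.02 mm³, ΣAȳ = 983639.69 mm³.
x̄ = 790027.02/14665.11 = 53.87 mm; ȳ = 983639.69/14665.11 = 67.07 mm.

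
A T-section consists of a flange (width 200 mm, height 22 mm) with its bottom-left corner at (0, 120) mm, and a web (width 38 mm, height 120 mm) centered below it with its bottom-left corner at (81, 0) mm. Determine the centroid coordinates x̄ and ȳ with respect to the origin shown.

web: A = 38 × 120 = 4560.00, centroid at (100.00, 60.00).
flange: A = 200 × 22 = 4400.00, centroid at (100.00, 131.00).
ΣA = 8960.00 mm², ΣAx̄ = 896000.00 mm³, ΣAȳ = 850000.00 mm³.
x̄ = 896000.00/8960.00 = 100.00 mm; ȳ = 850000.00/8960.00 = 94.87 mm.

x̄ = 100.00 mm, ȳ = 94.87 mm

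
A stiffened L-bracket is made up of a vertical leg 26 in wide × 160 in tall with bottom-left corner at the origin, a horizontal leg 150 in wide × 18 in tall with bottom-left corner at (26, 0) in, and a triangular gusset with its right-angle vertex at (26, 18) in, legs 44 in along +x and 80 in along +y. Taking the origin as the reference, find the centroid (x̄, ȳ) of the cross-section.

Part | A | x̄ᵢ | ȳᵢ | A·x̄ᵢ | A·ȳᵢ
vertical leg | 4160.00 | 13.00 | 80.00 | 54080.00 | 332800.00
horizontal leg | 2700.00 | 101.00 | 9.00 | 272700.00 | 24300.00
gusset | 1760.00 | 40.67 | 44.67 | 71573.33 | 78613.33
Σ | 8620.00 |  |  | 398353.33 | 435713.33
x̄ = 398353.33 / 8620.00 = 46.21 in
ȳ = 435713.33 / 8620.00 = 50.55 in

x̄ = 46.21 in, ȳ = 50.55 in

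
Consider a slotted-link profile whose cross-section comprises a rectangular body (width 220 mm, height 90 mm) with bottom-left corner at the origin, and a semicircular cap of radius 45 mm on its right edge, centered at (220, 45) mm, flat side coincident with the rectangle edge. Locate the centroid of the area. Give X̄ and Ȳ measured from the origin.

X̄ = 127.87 mm, Ȳ = 45.00 mm

rectangular body: A = 220 × 90 = 19800.00, centroid at (110.00, 45.00).
semicircular end: A = ½π·45² = 3180.86, centroid at (239.10, 45.00).
ΣA = 22980.86 mm², ΣAX̄ = 2938539.76 mm³, ΣAȲ = 1034138.82 mm³.
X̄ = 2938539.76/22980.86 = 127.87 mm; Ȳ = 1034138.82/22980.86 = 45.00 mm.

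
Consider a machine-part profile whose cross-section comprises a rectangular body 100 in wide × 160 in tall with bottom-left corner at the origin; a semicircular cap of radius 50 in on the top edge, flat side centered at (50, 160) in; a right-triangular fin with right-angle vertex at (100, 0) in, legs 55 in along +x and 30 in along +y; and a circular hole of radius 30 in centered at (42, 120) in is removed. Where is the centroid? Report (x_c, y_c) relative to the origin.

x_c = 54.41 in, y_c = 92.64 in

rectangular body: A = 100 × 160 = 16000.00, centroid at (50.00, 80.00).
semicircular top: A = ½π·50² = 3926.99, centroid at (50.00, 181.22).
triangular fin: A = ½·55·30 = 825.00, centroid at (118.33, 10.00).
hole: A = −π·30² = -2827.43, centroid at (42.00, 120.00).
ΣA = 17924.56 in²
ΣAx_c = (16000.00)(50.00) + (3926.99)(50.00) + (825.00)(118.33) + (-2827.43)(42.00) = 975222.34 in³
ΣAy_c = (16000.00)(80.00) + (3926.99)(181.22) + (825.00)(10.00) + (-2827.43)(120.00) = 1660609.86 in³
x_c = 975222.34 / 17924.56 = 54.41 in
y_c = 1660609.86 / 17924.56 = 92.64 in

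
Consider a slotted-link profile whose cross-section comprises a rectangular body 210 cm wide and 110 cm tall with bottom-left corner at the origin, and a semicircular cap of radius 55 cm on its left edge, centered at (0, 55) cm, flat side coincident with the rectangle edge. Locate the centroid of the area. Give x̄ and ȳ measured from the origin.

rectangular body: A = 210 × 110 = 23100.00, centroid at (105.00, 55.00).
semicircular end: A = ½π·55² = 4751.66, centroid at (-23.34, 55.00).
ΣA = 27851.66 cm², ΣAx̄ = 2314583.33 cm³, ΣAȳ = 1531841.24 cm³.
x̄ = 2314583.33/27851.66 = 83.10 cm; ȳ = 1531841.24/27851.66 = 55.00 cm.

x̄ = 83.10 cm, ȳ = 55.00 cm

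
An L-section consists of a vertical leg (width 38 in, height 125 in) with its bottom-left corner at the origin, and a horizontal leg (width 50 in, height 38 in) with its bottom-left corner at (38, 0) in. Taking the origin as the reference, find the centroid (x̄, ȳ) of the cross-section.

x̄ = 31.57 in, ȳ = 50.07 in

Part | A | x̄ᵢ | ȳᵢ | A·x̄ᵢ | A·ȳᵢ
vertical leg | 4750.00 | 19.00 | 62.50 | 90250.00 | 296875.00
horizontal leg | 1900.00 | 63.00 | 19.00 | 119700.00 | 36100.00
Σ | 6650.00 |  |  | 209950.00 | 332975.00
x̄ = 209950.00 / 6650.00 = 31.57 in
ȳ = 332975.00 / 6650.00 = 50.07 in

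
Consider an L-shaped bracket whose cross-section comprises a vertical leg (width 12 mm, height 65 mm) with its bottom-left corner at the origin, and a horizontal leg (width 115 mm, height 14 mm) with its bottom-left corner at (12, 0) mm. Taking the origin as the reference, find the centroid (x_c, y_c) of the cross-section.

x_c = 48.78 mm, y_c = 15.32 mm

Part | A | x̄ᵢ | ȳᵢ | A·x̄ᵢ | A·ȳᵢ
vertical leg | 780.00 | 6.00 | 32.50 | 4680.00 | 25350.00
horizontal leg | 1610.00 | 69.50 | 7.00 | 111895.00 | 11270.00
Σ | 2390.00 |  |  | 116575.00 | 36620.00
x_c = 116575.00 / 2390.00 = 48.78 mm
y_c = 36620.00 / 2390.00 = 15.32 mm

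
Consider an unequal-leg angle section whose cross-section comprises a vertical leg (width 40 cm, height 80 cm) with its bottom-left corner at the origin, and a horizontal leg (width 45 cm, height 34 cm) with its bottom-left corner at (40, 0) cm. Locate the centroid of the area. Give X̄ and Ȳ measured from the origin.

vertical leg: A = 40 × 80 = 3200.00, centroid at (20.00, 40.00).
horizontal leg: A = 45 × 34 = 1530.00, centroid at (62.50, 17.00).
ΣA = 4730.00 cm², ΣAX̄ = 159625.00 cm³, ΣAȲ = 154010.00 cm³.
X̄ = 159625.00/4730.00 = 33.75 cm; Ȳ = 154010.00/4730.00 = 32.56 cm.

X̄ = 33.75 cm, Ȳ = 32.56 cm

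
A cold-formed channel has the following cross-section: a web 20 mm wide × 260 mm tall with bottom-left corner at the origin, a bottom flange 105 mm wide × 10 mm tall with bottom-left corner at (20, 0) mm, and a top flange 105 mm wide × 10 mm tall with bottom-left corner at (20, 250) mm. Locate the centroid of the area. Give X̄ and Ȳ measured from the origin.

Part | A | x̄ᵢ | ȳᵢ | A·x̄ᵢ | A·ȳᵢ
web | 5200.00 | 10.00 | 130.00 | 52000.00 | 676000.00
bottom flange | 1050.00 | 72.50 | 5.00 | 76125.00 | 5250.00
top flange | 1050.00 | 72.50 | 255.00 | 76125.00 | 267750.00
Σ | 7300.00 |  |  | 204250.00 | 949000.00
X̄ = 204250.00 / 7300.00 = 27.98 mm
Ȳ = 949000.00 / 7300.00 = 130.00 mm

X̄ = 27.98 mm, Ȳ = 130.00 mm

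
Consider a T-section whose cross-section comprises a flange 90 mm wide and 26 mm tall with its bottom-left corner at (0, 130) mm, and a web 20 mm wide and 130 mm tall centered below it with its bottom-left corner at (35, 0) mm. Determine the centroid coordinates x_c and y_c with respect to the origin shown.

web: A = 20 × 130 = 2600.00, centroid at (45.00, 65.00).
flange: A = 90 × 26 = 2340.00, centroid at (45.00, 143.00).
ΣA = 4940.00 mm²
ΣAx_c = (2600.00)(45.00) + (2340.00)(45.00) = 222300.00 mm³
ΣAy_c = (2600.00)(65.00) + (2340.00)(143.00) = 503620.00 mm³
x_c = 222300.00 / 4940.00 = 45.00 mm
y_c = 503620.00 / 4940.00 = 101.95 mm

x_c = 45.00 mm, y_c = 101.95 mm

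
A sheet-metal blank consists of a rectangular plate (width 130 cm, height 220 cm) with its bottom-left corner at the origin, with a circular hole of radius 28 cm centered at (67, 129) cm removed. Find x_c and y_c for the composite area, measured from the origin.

Part | A | x̄ᵢ | ȳᵢ | A·x̄ᵢ | A·ȳᵢ
plate | 28600.00 | 65.00 | 110.00 | 1859000.00 | 3146000.00
hole | -2463.01 | 67.00 | 129.00 | -165021.58 | -317728.11
Σ | 26136.99 |  |  | 1693978.42 | 2828271.89
x_c = 1693978.42 / 26136.99 = 64.81 cm
y_c = 2828271.89 / 26136.99 = 108.21 cm

x_c = 64.81 cm, y_c = 108.21 cm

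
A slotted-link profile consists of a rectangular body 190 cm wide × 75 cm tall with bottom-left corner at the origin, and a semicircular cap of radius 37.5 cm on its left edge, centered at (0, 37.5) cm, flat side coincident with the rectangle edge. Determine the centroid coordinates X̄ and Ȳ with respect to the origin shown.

X̄ = 80.11 cm, Ȳ = 37.50 cm

rectangular body: A = 190 × 75 = 14250.00, centroid at (95.00, 37.50).
semicircular end: A = ½π·37.5² = 2208.93, centroid at (-15.92, 37.50).
ΣA = 16458.93 cm², ΣAX̄ = 1318593.75 cm³, ΣAȲ = 617209.96 cm³.
X̄ = 1318593.75/16458.93 = 80.11 cm; Ȳ = 617209.96/16458.93 = 37.50 cm.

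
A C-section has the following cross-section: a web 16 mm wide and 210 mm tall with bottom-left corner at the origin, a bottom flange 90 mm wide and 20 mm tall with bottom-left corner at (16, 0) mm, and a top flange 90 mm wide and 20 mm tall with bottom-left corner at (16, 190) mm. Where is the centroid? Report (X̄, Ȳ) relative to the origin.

web: A = 16 × 210 = 3360.00, centroid at (8.00, 105.00).
bottom flange: A = 90 × 20 = 1800.00, centroid at (61.00, 10.00).
top flange: A = 90 × 20 = 1800.00, centroid at (61.00, 200.00).
ΣA = 6960.00 mm², ΣAX̄ = 246480.00 mm³, ΣAȲ = 730800.00 mm³.
X̄ = 246480.00/6960.00 = 35.41 mm; Ȳ = 730800.00/6960.00 = 105.00 mm.

X̄ = 35.41 mm, Ȳ = 105.00 mm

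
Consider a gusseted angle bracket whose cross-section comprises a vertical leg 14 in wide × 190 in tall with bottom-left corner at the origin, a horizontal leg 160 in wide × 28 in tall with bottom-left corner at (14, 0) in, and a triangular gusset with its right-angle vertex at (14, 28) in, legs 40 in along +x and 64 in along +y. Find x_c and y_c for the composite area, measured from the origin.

vertical leg: A = 14 × 190 = 2660.00, centroid at (7.00, 95.00).
horizontal leg: A = 160 × 28 = 4480.00, centroid at (94.00, 14.00).
gusset: A = ½·40·64 = 1280.00, centroid at (27.33, 49.33).
ΣA = 8420.00 in²
ΣAx_c = (2660.00)(7.00) + (4480.00)(94.00) + (1280.00)(27.33) = 474726.67 in³
ΣAy_c = (2660.00)(95.00) + (4480.00)(14.00) + (1280.00)(49.33) = 378566.67 in³
x_c = 474726.67 / 8420.00 = 56.38 in
y_c = 378566.67 / 8420.00 = 44.96 in

x_c = 56.38 in, y_c = 44.96 in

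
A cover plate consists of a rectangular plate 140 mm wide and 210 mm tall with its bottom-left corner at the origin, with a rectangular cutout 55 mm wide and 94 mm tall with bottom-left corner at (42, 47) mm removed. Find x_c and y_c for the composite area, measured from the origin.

plate: A = 140 × 210 = 29400.00, centroid at (70.00, 105.00).
hole: A = −(55 × 94) = -5170.00, centroid at (69.50, 94.00).
ΣA = 24230.00 mm²
ΣAx_c = (29400.00)(70.00) + (-5170.00)(69.50) = 1698685.00 mm³
ΣAy_c = (29400.00)(105.00) + (-5170.00)(94.00) = 2601020.00 mm³
x_c = 1698685.00 / 24230.00 = 70.11 mm
y_c = 2601020.00 / 24230.00 = 107.35 mm

x_c = 70.11 mm, y_c = 107.35 mm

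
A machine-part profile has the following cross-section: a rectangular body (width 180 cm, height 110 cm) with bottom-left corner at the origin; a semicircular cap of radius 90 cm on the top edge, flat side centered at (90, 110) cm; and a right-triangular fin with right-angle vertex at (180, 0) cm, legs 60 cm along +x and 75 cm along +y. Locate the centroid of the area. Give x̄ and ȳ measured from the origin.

rectangular body: A = 180 × 110 = 19800.00, centroid at (90.00, 55.00).
semicircular top: A = ½π·90² = 12723.45, centroid at (90.00, 148.20).
triangular fin: A = ½·60·75 = 2250.00, centroid at (200.00, 25.00).
ΣA = 34773.45 cm², ΣAx̄ = 3377110.52 cm³, ΣAȳ = 3030829.53 cm³.
x̄ = 3377110.52/34773.45 = 97.12 cm; ȳ = 3030829.53/34773.45 = 87.16 cm.

x̄ = 97.12 cm, ȳ = 87.16 cm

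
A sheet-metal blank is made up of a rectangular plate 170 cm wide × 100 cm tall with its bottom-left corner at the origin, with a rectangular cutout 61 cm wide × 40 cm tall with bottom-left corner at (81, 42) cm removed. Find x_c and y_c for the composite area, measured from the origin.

plate: A = 170 × 100 = 17000.00, centroid at (85.00, 50.00).
hole: A = −(61 × 40) = -2440.00, centroid at (111.50, 62.00).
ΣA = 14560.00 cm², ΣAx_c = 1172940.00 cm³, ΣAy_c = 698720.00 cm³.
x_c = 1172940.00/14560.00 = 80.56 cm; y_c = 698720.00/14560.00 = 47.99 cm.

x_c = 80.56 cm, y_c = 47.99 cm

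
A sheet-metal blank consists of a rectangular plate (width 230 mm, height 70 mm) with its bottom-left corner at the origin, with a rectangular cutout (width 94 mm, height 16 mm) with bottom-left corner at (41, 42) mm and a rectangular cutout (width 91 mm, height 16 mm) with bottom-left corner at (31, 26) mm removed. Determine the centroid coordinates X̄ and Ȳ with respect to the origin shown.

X̄ = 122.36 mm, Ȳ = 33.39 mm

plate: A = 230 × 70 = 16100.00, centroid at (115.00, 35.00).
hole 1: A = −(94 × 16) = -1504.00, centroid at (88.00, 50.00).
hole 2: A = −(91 × 16) = -1456.00, centroid at (76.50, 34.00).
ΣA = 13140.00 mm², ΣAX̄ = 1607764.00 mm³, ΣAȲ = 438796.00 mm³.
X̄ = 1607764.00/13140.00 = 122.36 mm; Ȳ = 438796.00/13140.00 = 33.39 mm.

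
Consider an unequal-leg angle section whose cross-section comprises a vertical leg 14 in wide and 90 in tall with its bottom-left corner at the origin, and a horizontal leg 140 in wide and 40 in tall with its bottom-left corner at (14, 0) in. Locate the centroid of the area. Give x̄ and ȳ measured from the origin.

Part | A | x̄ᵢ | ȳᵢ | A·x̄ᵢ | A·ȳᵢ
vertical leg | 1260.00 | 7.00 | 45.00 | 8820.00 | 56700.00
horizontal leg | 5600.00 | 84.00 | 20.00 | 470400.00 | 112000.00
Σ | 6860.00 |  |  | 479220.00 | 168700.00
x̄ = 479220.00 / 6860.00 = 69.86 in
ȳ = 168700.00 / 6860.00 = 24.59 in

x̄ = 69.86 in, ȳ = 24.59 in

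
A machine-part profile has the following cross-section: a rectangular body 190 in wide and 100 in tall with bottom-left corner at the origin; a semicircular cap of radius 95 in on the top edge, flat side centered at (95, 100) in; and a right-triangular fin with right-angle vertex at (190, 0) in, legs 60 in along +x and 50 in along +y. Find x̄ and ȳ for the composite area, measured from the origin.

rectangular body: A = 190 × 100 = 19000.00, centroid at (95.00, 50.00).
semicircular top: A = ½π·95² = 14176.44, centroid at (95.00, 140.32).
triangular fin: A = ½·60·50 = 1500.00, centroid at (210.00, 16.67).
ΣA = 34676.44 in², ΣAx̄ = 3466761.50 in³, ΣAȳ = 2964227.02 in³.
x̄ = 3466761.50/34676.44 = 99.97 in; ȳ = 2964227.02/34676.44 = 85.48 in.

x̄ = 99.97 in, ȳ = 85.48 in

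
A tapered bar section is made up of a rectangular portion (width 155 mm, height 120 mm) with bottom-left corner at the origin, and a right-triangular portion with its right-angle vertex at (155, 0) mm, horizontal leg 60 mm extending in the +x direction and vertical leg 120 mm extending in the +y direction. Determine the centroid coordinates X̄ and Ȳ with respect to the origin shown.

X̄ = 93.31 mm, Ȳ = 56.76 mm

Part | A | x̄ᵢ | ȳᵢ | A·x̄ᵢ | A·ȳᵢ
rectangular portion | 18600.00 | 77.50 | 60.00 | 1441500.00 | 1116000.00
triangular portion | 3600.00 | 175.00 | 40.00 | 630000.00 | 144000.00
Σ | 22200.00 |  |  | 2071500.00 | 1260000.00
X̄ = 2071500.00 / 22200.00 = 93.31 mm
Ȳ = 1260000.00 / 22200.00 = 56.76 mm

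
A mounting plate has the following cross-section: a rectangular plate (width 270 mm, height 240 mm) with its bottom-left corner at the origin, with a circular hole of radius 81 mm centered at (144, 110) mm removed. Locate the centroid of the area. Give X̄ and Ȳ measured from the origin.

X̄ = 130.80 mm, Ȳ = 124.66 mm

plate: A = 270 × 240 = 64800.00, centroid at (135.00, 120.00).
hole: A = −π·81² = -20611.99, centroid at (144.00, 110.00).
ΣA = 44188.01 mm², ΣAX̄ = 5779873.53 mm³, ΣAȲ = 5508681.17 mm³.
X̄ = 5779873.53/44188.01 = 130.80 mm; Ȳ = 5508681.17/44188.01 = 124.66 mm.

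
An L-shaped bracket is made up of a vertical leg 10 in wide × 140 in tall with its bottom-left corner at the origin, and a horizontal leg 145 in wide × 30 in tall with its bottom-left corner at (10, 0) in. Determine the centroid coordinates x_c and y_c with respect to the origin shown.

x_c = 63.63 in, y_c = 28.39 in

vertical leg: A = 10 × 140 = 1400.00, centroid at (5.00, 70.00).
horizontal leg: A = 145 × 30 = 4350.00, centroid at (82.50, 15.00).
ΣA = 5750.00 in², ΣAx_c = 365875.00 in³, ΣAy_c = 163250.00 in³.
x_c = 365875.00/5750.00 = 63.63 in; y_c = 163250.00/5750.00 = 28.39 in.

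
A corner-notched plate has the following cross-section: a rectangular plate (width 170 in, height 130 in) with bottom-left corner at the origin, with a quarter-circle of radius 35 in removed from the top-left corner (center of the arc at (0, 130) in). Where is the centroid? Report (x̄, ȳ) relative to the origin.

x̄ = 88.19 in, ȳ = 62.72 in

Part | A | x̄ᵢ | ȳᵢ | A·x̄ᵢ | A·ȳᵢ
plate | 22100.00 | 85.00 | 65.00 | 1878500.00 | 1436500.00
removed quarter-circle | -962.11 | 14.85 | 115.15 | -14291.67 | -110782.99
Σ | 21137.89 |  |  | 1864208.33 | 1325717.01
x̄ = 1864208.33 / 21137.89 = 88.19 in
ȳ = 1325717.01 / 21137.89 = 62.72 in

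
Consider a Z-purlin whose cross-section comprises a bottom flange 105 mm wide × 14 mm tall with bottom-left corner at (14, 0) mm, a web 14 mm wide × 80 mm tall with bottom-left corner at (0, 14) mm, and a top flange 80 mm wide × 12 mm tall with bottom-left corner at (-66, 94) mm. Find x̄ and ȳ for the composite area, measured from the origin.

x̄ = 22.71 mm, ȳ = 46.98 mm

bottom flange: A = 105 × 14 = 1470.00, centroid at (66.50, 7.00).
web: A = 14 × 80 = 1120.00, centroid at (7.00, 54.00).
top flange: A = 80 × 12 = 960.00, centroid at (-26.00, 100.00).
ΣA = 3550.00 mm²
ΣAx̄ = (1470.00)(66.50) + (1120.00)(7.00) + (960.00)(-26.00) = 80635.00 mm³
ΣAȳ = (1470.00)(7.00) + (1120.00)(54.00) + (960.00)(100.00) = 166770.00 mm³
x̄ = 80635.00 / 3550.00 = 22.71 mm
ȳ = 166770.00 / 3550.00 = 46.98 mm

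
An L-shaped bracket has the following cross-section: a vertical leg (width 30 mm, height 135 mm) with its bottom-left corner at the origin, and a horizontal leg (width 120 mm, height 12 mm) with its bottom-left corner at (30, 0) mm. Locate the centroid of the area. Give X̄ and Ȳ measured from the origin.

vertical leg: A = 30 × 135 = 4050.00, centroid at (15.00, 67.50).
horizontal leg: A = 120 × 12 = 1440.00, centroid at (90.00, 6.00).
ΣA = 5490.00 mm²
ΣAX̄ = (4050.00)(15.00) + (1440.00)(90.00) = 190350.00 mm³
ΣAȲ = (4050.00)(67.50) + (1440.00)(6.00) = 282015.00 mm³
X̄ = 190350.00 / 5490.00 = 34.67 mm
Ȳ = 282015.00 / 5490.00 = 51.37 mm

X̄ = 34.67 mm, Ȳ = 51.37 mm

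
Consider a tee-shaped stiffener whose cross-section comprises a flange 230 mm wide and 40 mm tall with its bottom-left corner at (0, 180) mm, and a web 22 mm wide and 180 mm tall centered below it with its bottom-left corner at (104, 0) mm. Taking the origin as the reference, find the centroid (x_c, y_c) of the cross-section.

x_c = 115.00 mm, y_c = 166.90 mm

web: A = 22 × 180 = 3960.00, centroid at (115.00, 90.00).
flange: A = 230 × 40 = 9200.00, centroid at (115.00, 200.00).
ΣA = 13160.00 mm², ΣAx_c = 1513400.00 mm³, ΣAy_c = 2196400.00 mm³.
x_c = 1513400.00/13160.00 = 115.00 mm; y_c = 2196400.00/13160.00 = 166.90 mm.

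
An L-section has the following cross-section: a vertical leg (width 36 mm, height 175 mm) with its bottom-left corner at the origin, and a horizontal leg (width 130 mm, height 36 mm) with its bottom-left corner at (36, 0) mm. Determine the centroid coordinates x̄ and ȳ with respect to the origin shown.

x̄ = 53.38 mm, ȳ = 57.88 mm

vertical leg: A = 36 × 175 = 6300.00, centroid at (18.00, 87.50).
horizontal leg: A = 130 × 36 = 4680.00, centroid at (101.00, 18.00).
ΣA = 10980.00 mm²
ΣAx̄ = (6300.00)(18.00) + (4680.00)(101.00) = 586080.00 mm³
ΣAȳ = (6300.00)(87.50) + (4680.00)(18.00) = 635490.00 mm³
x̄ = 586080.00 / 10980.00 = 53.38 mm
ȳ = 635490.00 / 10980.00 = 57.88 mm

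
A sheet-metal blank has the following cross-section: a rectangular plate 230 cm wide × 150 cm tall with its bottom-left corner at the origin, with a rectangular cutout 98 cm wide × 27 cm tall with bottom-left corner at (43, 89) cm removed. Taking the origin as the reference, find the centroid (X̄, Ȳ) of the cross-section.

plate: A = 230 × 150 = 34500.00, centroid at (115.00, 75.00).
hole: A = −(98 × 27) = -2646.00, centroid at (92.00, 102.50).
ΣA = 31854.00 cm², ΣAX̄ = 3724068.00 cm³, ΣAȲ = 2316285.00 cm³.
X̄ = 3724068.00/31854.00 = 116.91 cm; Ȳ = 2316285.00/31854.00 = 72.72 cm.

X̄ = 116.91 cm, Ȳ = 72.72 cm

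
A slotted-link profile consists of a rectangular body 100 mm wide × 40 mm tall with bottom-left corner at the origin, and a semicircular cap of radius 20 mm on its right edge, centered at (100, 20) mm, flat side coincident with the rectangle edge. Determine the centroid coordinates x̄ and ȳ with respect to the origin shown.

rectangular body: A = 100 × 40 = 4000.00, centroid at (50.00, 20.00).
semicircular end: A = ½π·20² = 628.32, centroid at (108.49, 20.00).
ΣA = 4628.32 mm²
ΣAx̄ = (4000.00)(50.00) + (628.32)(108.49) = 268165.19 mm³
ΣAȳ = (4000.00)(20.00) + (628.32)(20.00) = 92566.37 mm³
x̄ = 268165.19 / 4628.32 = 57.94 mm
ȳ = 92566.37 / 4628.32 = 20.00 mm

x̄ = 57.94 mm, ȳ = 20.00 mm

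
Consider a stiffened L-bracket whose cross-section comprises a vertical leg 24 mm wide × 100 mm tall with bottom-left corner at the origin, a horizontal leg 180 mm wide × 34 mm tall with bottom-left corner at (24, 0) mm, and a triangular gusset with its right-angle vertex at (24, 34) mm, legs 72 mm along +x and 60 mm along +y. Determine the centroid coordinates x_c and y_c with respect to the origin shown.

vertical leg: A = 24 × 100 = 2400.00, centroid at (12.00, 50.00).
horizontal leg: A = 180 × 34 = 6120.00, centroid at (114.00, 17.00).
gusset: A = ½·72·60 = 2160.00, centroid at (48.00, 54.00).
ΣA = 10680.00 mm²
ΣAx_c = (2400.00)(12.00) + (6120.00)(114.00) + (2160.00)(48.00) = 830160.00 mm³
ΣAy_c = (2400.00)(50.00) + (6120.00)(17.00) + (2160.00)(54.00) = 340680.00 mm³
x_c = 830160.00 / 10680.00 = 77.73 mm
y_c = 340680.00 / 10680.00 = 31.90 mm

x_c = 77.73 mm, y_c = 31.90 mm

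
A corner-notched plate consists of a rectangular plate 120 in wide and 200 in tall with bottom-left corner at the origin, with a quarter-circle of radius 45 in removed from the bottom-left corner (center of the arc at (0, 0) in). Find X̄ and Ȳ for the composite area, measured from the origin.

Part | A | x̄ᵢ | ȳᵢ | A·x̄ᵢ | A·ȳᵢ
plate | 24000.00 | 60.00 | 100.00 | 1440000.00 | 2400000.00
removed quarter-circle | -1590.43 | 19.10 | 19.10 | -30375.00 | -30375.00
Σ | 22409.57 |  |  | 1409625.00 | 2369625.00
X̄ = 1409625.00 / 22409.57 = 62.90 in
Ȳ = 2369625.00 / 22409.57 = 105.74 in

X̄ = 62.90 in, Ȳ = 105.74 in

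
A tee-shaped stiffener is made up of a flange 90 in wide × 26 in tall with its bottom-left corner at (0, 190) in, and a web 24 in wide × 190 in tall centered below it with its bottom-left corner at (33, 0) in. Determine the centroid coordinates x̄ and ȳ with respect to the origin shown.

web: A = 24 × 190 = 4560.00, centroid at (45.00, 95.00).
flange: A = 90 × 26 = 2340.00, centroid at (45.00, 203.00).
ΣA = 6900.00 in²
ΣAx̄ = (4560.00)(45.00) + (2340.00)(45.00) = 310500.00 in³
ΣAȳ = (4560.00)(95.00) + (2340.00)(203.00) = 908220.00 in³
x̄ = 310500.00 / 6900.00 = 45.00 in
ȳ = 908220.00 / 6900.00 = 131.63 in

x̄ = 45.00 in, ȳ = 131.63 in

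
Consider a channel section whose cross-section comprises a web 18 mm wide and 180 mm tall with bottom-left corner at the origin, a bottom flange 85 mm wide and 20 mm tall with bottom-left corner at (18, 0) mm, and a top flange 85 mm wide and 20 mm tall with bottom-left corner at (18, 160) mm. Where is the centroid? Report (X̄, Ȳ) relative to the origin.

web: A = 18 × 180 = 3240.00, centroid at (9.00, 90.00).
bottom flange: A = 85 × 20 = 1700.00, centroid at (60.50, 10.00).
top flange: A = 85 × 20 = 1700.00, centroid at (60.50, 170.00).
ΣA = 6640.00 mm², ΣAX̄ = 234860.00 mm³, ΣAȲ = 597600.00 mm³.
X̄ = 234860.00/6640.00 = 35.37 mm; Ȳ = 597600.00/6640.00 = 90.00 mm.

X̄ = 35.37 mm, Ȳ = 90.00 mm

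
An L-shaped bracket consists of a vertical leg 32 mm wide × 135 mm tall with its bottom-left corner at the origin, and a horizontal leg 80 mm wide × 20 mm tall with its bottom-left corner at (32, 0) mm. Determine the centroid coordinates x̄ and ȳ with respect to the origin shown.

x̄ = 31.14 mm, ȳ = 51.96 mm

vertical leg: A = 32 × 135 = 4320.00, centroid at (16.00, 67.50).
horizontal leg: A = 80 × 20 = 1600.00, centroid at (72.00, 10.00).
ΣA = 5920.00 mm², ΣAx̄ = 184320.00 mm³, ΣAȳ = 307600.00 mm³.
x̄ = 184320.00/5920.00 = 31.14 mm; ȳ = 307600.00/5920.00 = 51.96 mm.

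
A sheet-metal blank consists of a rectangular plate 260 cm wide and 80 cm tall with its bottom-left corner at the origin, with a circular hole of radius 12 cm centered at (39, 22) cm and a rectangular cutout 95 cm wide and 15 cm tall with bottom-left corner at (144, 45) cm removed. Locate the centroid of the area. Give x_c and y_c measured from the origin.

x_c = 127.54 cm, y_c = 39.49 cm

plate: A = 260 × 80 = 20800.00, centroid at (130.00, 40.00).
hole 1: A = −π·12² = -452.39, centroid at (39.00, 22.00).
hole 2: A = −(95 × 15) = -1425.00, centroid at (191.50, 52.50).
ΣA = 18922.61 cm², ΣAx_c = 2413469.32 cm³, ΣAy_c = 747234.93 cm³.
x_c = 2413469.32/18922.61 = 127.54 cm; y_c = 747234.93/18922.61 = 39.49 cm.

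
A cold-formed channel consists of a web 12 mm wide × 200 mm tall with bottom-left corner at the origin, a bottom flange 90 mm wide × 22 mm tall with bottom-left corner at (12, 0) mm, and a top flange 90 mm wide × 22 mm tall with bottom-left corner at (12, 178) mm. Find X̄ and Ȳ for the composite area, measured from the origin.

web: A = 12 × 200 = 2400.00, centroid at (6.00, 100.00).
bottom flange: A = 90 × 22 = 1980.00, centroid at (57.00, 11.00).
top flange: A = 90 × 22 = 1980.00, centroid at (57.00, 189.00).
ΣA = 6360.00 mm², ΣAX̄ = 240120.00 mm³, ΣAȲ = 636000.00 mm³.
X̄ = 240120.00/6360.00 = 37.75 mm; Ȳ = 636000.00/6360.00 = 100.00 mm.

X̄ = 37.75 mm, Ȳ = 100.00 mm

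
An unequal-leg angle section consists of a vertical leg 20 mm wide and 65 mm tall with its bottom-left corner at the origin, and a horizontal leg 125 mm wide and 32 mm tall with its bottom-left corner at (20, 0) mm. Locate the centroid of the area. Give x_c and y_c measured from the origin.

vertical leg: A = 20 × 65 = 1300.00, centroid at (10.00, 32.50).
horizontal leg: A = 125 × 32 = 4000.00, centroid at (82.50, 16.00).
ΣA = 5300.00 mm²
ΣAx_c = (1300.00)(10.00) + (4000.00)(82.50) = 343000.00 mm³
ΣAy_c = (1300.00)(32.50) + (4000.00)(16.00) = 106250.00 mm³
x_c = 343000.00 / 5300.00 = 64.72 mm
y_c = 106250.00 / 5300.00 = 20.05 mm

x_c = 64.72 mm, y_c = 20.05 mm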